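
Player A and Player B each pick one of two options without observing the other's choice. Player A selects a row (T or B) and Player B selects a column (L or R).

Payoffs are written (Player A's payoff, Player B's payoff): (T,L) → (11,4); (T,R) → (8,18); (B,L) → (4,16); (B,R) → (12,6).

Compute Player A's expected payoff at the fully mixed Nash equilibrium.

100/11

First find y, the probability Player B plays L, from Player A's indifference between T and B: 11y + 8(1−y) = 4y + 12(1−y), giving y = 4/11.
Since Player A is indifferent in equilibrium, Player A's expected payoff equals the payoff from either row against (4/11, 7/11). Using T: 11(4/11) + 8(7/11) = 100/11.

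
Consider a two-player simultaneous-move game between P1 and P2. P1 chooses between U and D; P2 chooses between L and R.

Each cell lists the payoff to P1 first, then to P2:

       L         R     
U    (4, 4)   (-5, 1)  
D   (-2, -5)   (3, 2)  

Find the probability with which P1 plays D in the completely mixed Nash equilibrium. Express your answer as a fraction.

Let r be the probability that P1 plays U. In a completely mixed equilibrium, P2 must be indifferent between L and R.
P2's expected payoff from L is 4r − 5(1−r); from R it is r + 2(1−r).
Setting these equal: 9r − 5 = −r + 2, so r = 7/10.
Therefore P1 plays D with probability 1 − 7/10 = 3/10.

3/10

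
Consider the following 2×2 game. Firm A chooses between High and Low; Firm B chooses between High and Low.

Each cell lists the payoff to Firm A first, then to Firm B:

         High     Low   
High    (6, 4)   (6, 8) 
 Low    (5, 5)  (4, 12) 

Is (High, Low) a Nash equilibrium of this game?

At (High, Low), Firm A earns 6; switching to Low would give 4, so Firm A has no profitable deviation.
Firm B earns 8; switching to High would give 4, so Firm B has no profitable deviation.
Neither player can gain by a unilateral deviation, so this profile is a Nash equilibrium.

Yes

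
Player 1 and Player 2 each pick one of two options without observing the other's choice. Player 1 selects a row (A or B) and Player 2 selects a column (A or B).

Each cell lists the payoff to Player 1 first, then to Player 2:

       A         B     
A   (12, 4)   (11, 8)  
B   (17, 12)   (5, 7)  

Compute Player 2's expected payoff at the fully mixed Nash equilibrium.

68/9

First find p, the probability Player 1 plays A, from Player 2's indifference between A and B: 4p + 12(1−p) = 8p + 7(1−p), giving p = 5/9.
Since Player 2 is indifferent in equilibrium, Player 2's expected payoff equals the payoff from either column against (5/9, 4/9). Using A: 4(5/9) + 12(4/9) = 68/9.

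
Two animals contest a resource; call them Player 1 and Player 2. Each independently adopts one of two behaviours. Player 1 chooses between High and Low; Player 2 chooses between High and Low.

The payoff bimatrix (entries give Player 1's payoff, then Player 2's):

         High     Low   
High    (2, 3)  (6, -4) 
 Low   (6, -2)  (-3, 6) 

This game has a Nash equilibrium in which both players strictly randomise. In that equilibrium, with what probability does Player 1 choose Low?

Let r be the probability that Player 1 plays High. In a completely mixed equilibrium, Player 2 must be indifferent between High and Low.
Player 2's expected payoff from High is 3r − 2(1−r); from Low it is −4r + 6(1−r).
Setting these equal: 5r − 2 = −10r + 6, so r = 8/15.
Therefore Player 1 plays Low with probability 1 − 8/15 = 7/15.

7/15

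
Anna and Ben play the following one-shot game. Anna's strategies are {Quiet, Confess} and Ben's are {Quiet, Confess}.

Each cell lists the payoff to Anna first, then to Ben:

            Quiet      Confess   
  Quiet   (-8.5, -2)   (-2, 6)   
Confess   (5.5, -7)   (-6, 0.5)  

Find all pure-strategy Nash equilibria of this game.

(Quiet, Confess)

(Quiet, Quiet): Anna prefers Confess (5.5 > -8.5); Ben prefers Confess (6 > -2) — not an equilibrium.
(Quiet, Confess): Anna gets -2 ≥ -6 from Confess, and Ben gets 6 ≥ -2 from Quiet — Nash equilibrium.
(Confess, Quiet): Ben prefers Confess (0.5 > -7) — not an equilibrium.
(Confess, Confess): Anna prefers Quiet (-2 > -6) — not an equilibrium.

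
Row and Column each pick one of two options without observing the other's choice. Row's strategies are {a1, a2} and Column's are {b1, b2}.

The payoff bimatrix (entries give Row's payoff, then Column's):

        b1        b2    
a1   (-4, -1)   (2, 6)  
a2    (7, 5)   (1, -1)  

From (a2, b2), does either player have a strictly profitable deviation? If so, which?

Both

Row at (a2, b2) earns 1; deviating to a1 yields 2 — a strict improvement.
Column earns -1; deviating to b1 yields 5 — a strict improvement.
Both Row and Column have strictly profitable deviations.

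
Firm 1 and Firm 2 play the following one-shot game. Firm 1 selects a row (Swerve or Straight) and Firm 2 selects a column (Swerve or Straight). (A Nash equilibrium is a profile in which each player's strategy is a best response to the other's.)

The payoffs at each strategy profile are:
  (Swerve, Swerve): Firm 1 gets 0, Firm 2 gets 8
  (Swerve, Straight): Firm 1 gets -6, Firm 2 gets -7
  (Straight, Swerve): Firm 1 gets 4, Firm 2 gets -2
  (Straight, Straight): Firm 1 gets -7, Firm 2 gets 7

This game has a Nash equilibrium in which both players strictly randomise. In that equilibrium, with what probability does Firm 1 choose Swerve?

Let p be the probability that Firm 1 plays Swerve. In a completely mixed equilibrium, Firm 2 must be indifferent between Swerve and Straight.
Firm 2's expected payoff from Swerve is 8p − 2(1−p); from Straight it is −7p + 7(1−p).
Setting these equal: 10p − 2 = −14p + 7, so p = 3/8.

3/8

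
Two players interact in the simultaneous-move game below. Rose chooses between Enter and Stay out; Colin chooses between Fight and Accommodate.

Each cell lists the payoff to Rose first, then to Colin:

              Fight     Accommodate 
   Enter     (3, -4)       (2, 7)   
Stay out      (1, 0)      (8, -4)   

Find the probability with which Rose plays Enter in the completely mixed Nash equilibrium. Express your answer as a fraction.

4/15

Let x be the probability that Rose plays Enter. In a completely mixed equilibrium, Colin must be indifferent between Fight and Accommodate.
Colin's expected payoff from Fight is −4x; from Accommodate it is 7x − 4(1−x).
Setting these equal: −4x = 11x − 4, so x = 4/15.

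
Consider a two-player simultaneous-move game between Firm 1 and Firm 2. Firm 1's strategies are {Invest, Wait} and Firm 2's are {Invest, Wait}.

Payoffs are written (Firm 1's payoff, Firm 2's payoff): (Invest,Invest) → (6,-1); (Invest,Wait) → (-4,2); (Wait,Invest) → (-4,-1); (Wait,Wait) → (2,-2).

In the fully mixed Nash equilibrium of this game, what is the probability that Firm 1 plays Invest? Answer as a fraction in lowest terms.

1/4

Let x be the probability that Firm 1 plays Invest. In a completely mixed equilibrium, Firm 2 must be indifferent between Invest and Wait.
Firm 2's expected payoff from Invest is −x − (1−x); from Wait it is 2x − 2(1−x).
Setting these equal: -1 = 4x − 2, so x = 1/4.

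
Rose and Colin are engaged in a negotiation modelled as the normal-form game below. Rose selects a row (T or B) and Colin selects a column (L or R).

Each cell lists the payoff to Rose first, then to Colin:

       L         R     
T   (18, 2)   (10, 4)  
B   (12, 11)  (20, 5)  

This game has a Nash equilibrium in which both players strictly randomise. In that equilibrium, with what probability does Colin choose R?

Let y be the probability that Colin plays L. In a completely mixed equilibrium, Rose must be indifferent between T and B.
Rose's expected payoff from T is 18y + 10(1−y); from B it is 12y + 20(1−y).
Setting these equal: 8y + 10 = −8y + 20, so y = 5/8.
Therefore Colin plays R with probability 1 − 5/8 = 3/8.

3/8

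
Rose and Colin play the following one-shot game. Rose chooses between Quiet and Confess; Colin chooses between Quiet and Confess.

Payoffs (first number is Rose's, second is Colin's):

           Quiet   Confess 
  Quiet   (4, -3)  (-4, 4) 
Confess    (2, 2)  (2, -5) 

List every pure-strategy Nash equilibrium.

none

(Quiet, Quiet): Colin prefers Confess (4 > -3) — not an equilibrium.
(Quiet, Confess): Rose prefers Confess (2 > -4) — not an equilibrium.
(Confess, Quiet): Rose prefers Quiet (4 > 2) — not an equilibrium.
(Confess, Confess): Colin prefers Quiet (2 > -5) — not an equilibrium.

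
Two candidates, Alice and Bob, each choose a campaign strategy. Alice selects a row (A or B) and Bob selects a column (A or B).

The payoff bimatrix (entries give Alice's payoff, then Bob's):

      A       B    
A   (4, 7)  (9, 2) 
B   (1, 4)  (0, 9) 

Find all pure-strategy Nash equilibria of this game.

(A, A)

(A, A): Alice gets 4 ≥ 1 from B, and Bob gets 7 ≥ 2 from B — Nash equilibrium.
(A, B): Bob prefers A (7 > 2) — not an equilibrium.
(B, A): Alice prefers A (4 > 1); Bob prefers B (9 > 4) — not an equilibrium.
(B, B): Alice prefers A (9 > 0) — not an equilibrium.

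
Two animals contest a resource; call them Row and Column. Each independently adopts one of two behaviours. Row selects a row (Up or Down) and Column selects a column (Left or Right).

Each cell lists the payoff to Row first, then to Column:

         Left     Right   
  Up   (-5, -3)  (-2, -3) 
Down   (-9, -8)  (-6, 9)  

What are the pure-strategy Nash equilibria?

(Up, Left) and (Up, Right)

(Up, Left): Row gets -5 ≥ -9 from Down, and Column gets -3 ≥ -3 from Right — Nash equilibrium.
(Up, Right): Row gets -2 ≥ -6 from Down, and Column gets -3 ≥ -3 from Left — Nash equilibrium.
(Down, Left): Row prefers Up (-5 > -9); Column prefers Right (9 > -8) — not an equilibrium.
(Down, Right): Row prefers Up (-2 > -6) — not an equilibrium.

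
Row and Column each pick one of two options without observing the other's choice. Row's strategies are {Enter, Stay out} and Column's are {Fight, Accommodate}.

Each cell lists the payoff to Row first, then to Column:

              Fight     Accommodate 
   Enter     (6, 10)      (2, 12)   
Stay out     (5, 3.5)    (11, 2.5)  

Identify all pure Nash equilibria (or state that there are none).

(Enter, Fight): Column prefers Accommodate (12 > 10) — not an equilibrium.
(Enter, Accommodate): Row prefers Stay out (11 > 2) — not an equilibrium.
(Stay out, Fight): Row prefers Enter (6 > 5) — not an equilibrium.
(Stay out, Accommodate): Column prefers Fight (3.5 > 2.5) — not an equilibrium.

none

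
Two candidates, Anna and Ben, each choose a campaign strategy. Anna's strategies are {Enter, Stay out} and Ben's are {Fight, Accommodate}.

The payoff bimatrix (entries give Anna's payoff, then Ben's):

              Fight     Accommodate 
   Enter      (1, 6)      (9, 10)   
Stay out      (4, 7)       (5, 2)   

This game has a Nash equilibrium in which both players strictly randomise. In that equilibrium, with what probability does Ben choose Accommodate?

3/7

Let c be the probability that Ben plays Fight. In a completely mixed equilibrium, Anna must be indifferent between Enter and Stay out.
Anna's expected payoff from Enter is c + 9(1−c); from Stay out it is 4c + 5(1−c).
Setting these equal: −8c + 9 = −c + 5, so c = 4/7.
Therefore Ben plays Accommodate with probability 1 − 4/7 = 3/7.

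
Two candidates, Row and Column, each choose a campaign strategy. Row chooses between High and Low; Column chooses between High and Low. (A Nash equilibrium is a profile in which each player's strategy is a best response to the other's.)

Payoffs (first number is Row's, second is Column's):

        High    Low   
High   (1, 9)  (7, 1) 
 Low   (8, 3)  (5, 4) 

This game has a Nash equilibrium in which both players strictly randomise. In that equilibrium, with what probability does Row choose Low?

Let r be the probability that Row plays High. In a completely mixed equilibrium, Column must be indifferent between High and Low.
Column's expected payoff from High is 9r + 3(1−r); from Low it is r + 4(1−r).
Setting these equal: 6r + 3 = −3r + 4, so r = 1/9.
Therefore Row plays Low with probability 1 − 1/9 = 8/9.

8/9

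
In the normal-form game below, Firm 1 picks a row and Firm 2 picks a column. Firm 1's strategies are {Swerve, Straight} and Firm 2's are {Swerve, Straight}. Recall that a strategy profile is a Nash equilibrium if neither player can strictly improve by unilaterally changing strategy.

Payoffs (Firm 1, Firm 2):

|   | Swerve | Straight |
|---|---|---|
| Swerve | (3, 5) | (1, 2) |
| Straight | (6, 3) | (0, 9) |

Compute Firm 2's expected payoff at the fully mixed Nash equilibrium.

First find p, the probability Firm 1 plays Swerve, from Firm 2's indifference between Swerve and Straight: 5p + 3(1−p) = 2p + 9(1−p), giving p = 2/3.
Since Firm 2 is indifferent in equilibrium, Firm 2's expected payoff equals the payoff from either column against (2/3, 1/3). Using Swerve: 5(2/3) + 3(1/3) = 13/3.

13/3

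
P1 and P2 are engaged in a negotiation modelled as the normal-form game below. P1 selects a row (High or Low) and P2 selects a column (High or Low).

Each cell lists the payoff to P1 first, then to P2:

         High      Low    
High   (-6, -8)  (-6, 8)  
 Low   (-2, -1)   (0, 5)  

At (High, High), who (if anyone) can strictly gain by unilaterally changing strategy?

P1 at (High, High) earns -6; deviating to Low yields -2 — a strict improvement.
P2 earns -8; deviating to Low yields 8 — a strict improvement.
Both P1 and P2 have strictly profitable deviations.

Both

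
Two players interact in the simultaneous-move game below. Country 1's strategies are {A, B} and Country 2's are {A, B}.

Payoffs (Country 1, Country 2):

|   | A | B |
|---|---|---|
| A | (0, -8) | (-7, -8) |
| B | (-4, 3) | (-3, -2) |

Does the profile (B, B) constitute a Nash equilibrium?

No

At (B, B), Country 1 earns -3; switching to A would give -7, so Country 1 has no profitable deviation.
Country 2 earns -2; switching to A would give 3, so Country 2 would deviate.
Since at least one player can profitably deviate, this is not a Nash equilibrium.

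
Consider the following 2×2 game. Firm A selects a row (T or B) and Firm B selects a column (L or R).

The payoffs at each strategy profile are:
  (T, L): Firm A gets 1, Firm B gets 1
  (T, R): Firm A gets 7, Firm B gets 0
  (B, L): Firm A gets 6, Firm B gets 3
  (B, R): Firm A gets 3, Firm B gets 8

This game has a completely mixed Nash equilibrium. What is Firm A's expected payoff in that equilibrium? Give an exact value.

13/3

First find q, the probability Firm B plays L, from Firm A's indifference between T and B: q + 7(1−q) = 6q + 3(1−q), giving q = 4/9.
Since Firm A is indifferent in equilibrium, Firm A's expected payoff equals the payoff from either row against (4/9, 5/9). Using T: (4/9) + 7(5/9) = 13/3.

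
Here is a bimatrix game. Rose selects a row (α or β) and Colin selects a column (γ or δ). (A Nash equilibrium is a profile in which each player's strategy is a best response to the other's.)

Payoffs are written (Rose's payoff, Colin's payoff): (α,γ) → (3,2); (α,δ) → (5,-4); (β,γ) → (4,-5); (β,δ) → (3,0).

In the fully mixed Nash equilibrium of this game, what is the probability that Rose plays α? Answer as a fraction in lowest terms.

5/11

Let r be the probability that Rose plays α. In a completely mixed equilibrium, Colin must be indifferent between γ and δ.
Colin's expected payoff from γ is 2r − 5(1−r); from δ it is −4r.
Setting these equal: 7r − 5 = −4r, so r = 5/11.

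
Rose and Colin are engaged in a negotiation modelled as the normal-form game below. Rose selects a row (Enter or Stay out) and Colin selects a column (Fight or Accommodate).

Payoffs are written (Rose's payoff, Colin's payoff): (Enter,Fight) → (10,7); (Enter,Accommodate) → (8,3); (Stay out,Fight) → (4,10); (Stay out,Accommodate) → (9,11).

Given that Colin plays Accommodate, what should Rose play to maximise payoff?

Stay out

Against Accommodate, Rose earns 8 from Enter and 9 from Stay out.
So Stay out is the best response.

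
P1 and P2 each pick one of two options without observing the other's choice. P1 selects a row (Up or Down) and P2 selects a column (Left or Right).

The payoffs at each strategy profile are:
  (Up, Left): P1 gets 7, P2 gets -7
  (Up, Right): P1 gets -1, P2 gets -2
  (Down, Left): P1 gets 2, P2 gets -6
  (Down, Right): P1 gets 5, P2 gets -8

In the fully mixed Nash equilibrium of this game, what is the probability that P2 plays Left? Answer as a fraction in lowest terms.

6/11

Let q be the probability that P2 plays Left. In a completely mixed equilibrium, P1 must be indifferent between Up and Down.
P1's expected payoff from Up is 7q − (1−q); from Down it is 2q + 5(1−q).
Setting these equal: 8q − 1 = −3q + 5, so q = 6/11.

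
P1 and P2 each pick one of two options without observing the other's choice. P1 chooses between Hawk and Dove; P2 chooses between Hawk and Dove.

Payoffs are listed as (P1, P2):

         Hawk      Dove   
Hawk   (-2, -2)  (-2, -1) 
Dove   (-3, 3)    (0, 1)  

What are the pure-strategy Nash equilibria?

none

(Hawk, Hawk): P2 prefers Dove (-1 > -2) — not an equilibrium.
(Hawk, Dove): P1 prefers Dove (0 > -2) — not an equilibrium.
(Dove, Hawk): P1 prefers Hawk (-2 > -3) — not an equilibrium.
(Dove, Dove): P2 prefers Hawk (3 > 1) — not an equilibrium.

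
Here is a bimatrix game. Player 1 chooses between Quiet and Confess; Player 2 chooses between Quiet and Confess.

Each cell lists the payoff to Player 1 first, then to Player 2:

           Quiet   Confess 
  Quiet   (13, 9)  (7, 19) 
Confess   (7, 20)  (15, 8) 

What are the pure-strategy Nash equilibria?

(Quiet, Quiet): Player 2 prefers Confess (19 > 9) — not an equilibrium.
(Quiet, Confess): Player 1 prefers Confess (15 > 7) — not an equilibrium.
(Confess, Quiet): Player 1 prefers Quiet (13 > 7) — not an equilibrium.
(Confess, Confess): Player 2 prefers Quiet (20 > 8) — not an equilibrium.

none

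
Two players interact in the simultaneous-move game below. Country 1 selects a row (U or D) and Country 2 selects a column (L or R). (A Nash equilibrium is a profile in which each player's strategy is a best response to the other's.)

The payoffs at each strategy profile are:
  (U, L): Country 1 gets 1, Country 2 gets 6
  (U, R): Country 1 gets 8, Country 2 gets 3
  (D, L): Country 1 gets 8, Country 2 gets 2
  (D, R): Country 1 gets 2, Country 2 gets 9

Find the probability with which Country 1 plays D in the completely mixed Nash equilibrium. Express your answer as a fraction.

3/10

Let r be the probability that Country 1 plays U. In a completely mixed equilibrium, Country 2 must be indifferent between L and R.
Country 2's expected payoff from L is 6r + 2(1−r); from R it is 3r + 9(1−r).
Setting these equal: 4r + 2 = −6r + 9, so r = 7/10.
Therefore Country 1 plays D with probability 1 − 7/10 = 3/10.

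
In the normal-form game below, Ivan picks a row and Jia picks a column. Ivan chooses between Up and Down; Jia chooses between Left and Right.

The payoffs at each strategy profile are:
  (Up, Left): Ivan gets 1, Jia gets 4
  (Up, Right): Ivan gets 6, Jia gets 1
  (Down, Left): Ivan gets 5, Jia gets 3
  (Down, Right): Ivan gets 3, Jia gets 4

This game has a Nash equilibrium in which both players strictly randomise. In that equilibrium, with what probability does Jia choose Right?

Let y be the probability that Jia plays Left. In a completely mixed equilibrium, Ivan must be indifferent between Up and Down.
Ivan's expected payoff from Up is y + 6(1−y); from Down it is 5y + 3(1−y).
Setting these equal: −5y + 6 = 2y + 3, so y = 3/7.
Therefore Jia plays Right with probability 1 − 3/7 = 4/7.

4/7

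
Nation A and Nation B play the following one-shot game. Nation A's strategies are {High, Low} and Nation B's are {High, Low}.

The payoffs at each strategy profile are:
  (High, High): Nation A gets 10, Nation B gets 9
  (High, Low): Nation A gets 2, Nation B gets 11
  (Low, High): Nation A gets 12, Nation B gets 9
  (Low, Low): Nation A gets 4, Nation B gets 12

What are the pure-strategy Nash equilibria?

(Low, Low)

(High, High): Nation A prefers Low (12 > 10); Nation B prefers Low (11 > 9) — not an equilibrium.
(High, Low): Nation A prefers Low (4 > 2) — not an equilibrium.
(Low, High): Nation B prefers Low (12 > 9) — not an equilibrium.
(Low, Low): Nation A gets 4 ≥ 2 from High, and Nation B gets 12 ≥ 9 from High — Nash equilibrium.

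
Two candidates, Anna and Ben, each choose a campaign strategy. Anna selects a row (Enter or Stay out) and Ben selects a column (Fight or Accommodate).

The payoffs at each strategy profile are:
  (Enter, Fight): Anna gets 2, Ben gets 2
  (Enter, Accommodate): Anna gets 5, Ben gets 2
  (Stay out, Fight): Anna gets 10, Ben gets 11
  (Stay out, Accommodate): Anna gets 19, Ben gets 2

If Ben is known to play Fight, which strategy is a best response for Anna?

Stay out

Against Fight, Anna earns 2 from Enter and 10 from Stay out.
So Stay out is the best response.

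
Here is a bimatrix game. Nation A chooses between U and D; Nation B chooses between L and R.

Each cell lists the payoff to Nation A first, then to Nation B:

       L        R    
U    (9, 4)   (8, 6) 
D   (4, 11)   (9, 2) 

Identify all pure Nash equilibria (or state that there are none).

(U, L): Nation B prefers R (6 > 4) — not an equilibrium.
(U, R): Nation A prefers D (9 > 8) — not an equilibrium.
(D, L): Nation A prefers U (9 > 4) — not an equilibrium.
(D, R): Nation B prefers L (11 > 2) — not an equilibrium.

none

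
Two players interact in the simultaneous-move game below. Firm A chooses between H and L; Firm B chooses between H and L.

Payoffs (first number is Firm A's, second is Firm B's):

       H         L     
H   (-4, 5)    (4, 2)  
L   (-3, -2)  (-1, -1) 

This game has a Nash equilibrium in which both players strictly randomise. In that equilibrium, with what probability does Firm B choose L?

Let y be the probability that Firm B plays H. In a completely mixed equilibrium, Firm A must be indifferent between H and L.
Firm A's expected payoff from H is −4y + 4(1−y); from L it is −3y − (1−y).
Setting these equal: −8y + 4 = −2y − 1, so y = 5/6.
Therefore Firm B plays L with probability 1 − 5/6 = 1/6.

1/6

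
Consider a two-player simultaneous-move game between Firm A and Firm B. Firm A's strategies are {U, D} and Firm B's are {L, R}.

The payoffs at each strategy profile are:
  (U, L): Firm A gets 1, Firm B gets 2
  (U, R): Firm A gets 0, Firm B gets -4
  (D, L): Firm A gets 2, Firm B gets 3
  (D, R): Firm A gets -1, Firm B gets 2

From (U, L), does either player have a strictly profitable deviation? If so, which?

Firm A at (U, L) earns 1; deviating to D yields 2 — a strict improvement.
Firm B earns 2; deviating to R yields -4 — not better.
Only Firm A has a strictly profitable deviation.

Firm A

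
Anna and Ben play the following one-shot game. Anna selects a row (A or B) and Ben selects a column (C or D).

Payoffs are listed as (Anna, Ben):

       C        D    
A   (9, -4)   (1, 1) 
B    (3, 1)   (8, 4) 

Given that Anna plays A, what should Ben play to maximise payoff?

D

Against A, Ben earns -4 from C and 1 from D.
So D is the best response.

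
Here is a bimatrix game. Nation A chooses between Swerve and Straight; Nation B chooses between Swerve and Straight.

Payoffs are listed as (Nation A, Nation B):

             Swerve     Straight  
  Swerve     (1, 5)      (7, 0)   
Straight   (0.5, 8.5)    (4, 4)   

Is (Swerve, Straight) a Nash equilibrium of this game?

At (Swerve, Straight), Nation A earns 7; switching to Straight would give 4, so Nation A has no profitable deviation.
Nation B earns 0; switching to Swerve would give 5, so Nation B would deviate.
Since at least one player can profitably deviate, this is not a Nash equilibrium.

No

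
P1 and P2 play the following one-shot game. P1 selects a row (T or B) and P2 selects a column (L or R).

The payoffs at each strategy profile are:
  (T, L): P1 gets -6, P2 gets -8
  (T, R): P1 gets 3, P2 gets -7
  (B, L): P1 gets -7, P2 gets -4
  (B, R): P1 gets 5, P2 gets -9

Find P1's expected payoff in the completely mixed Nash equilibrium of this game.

First find y, the probability P2 plays L, from P1's indifference between T and B: −6y + 3(1−y) = −7y + 5(1−y), giving y = 2/3.
Since P1 is indifferent in equilibrium, P1's expected payoff equals the payoff from either row against (2/3, 1/3). Using T: −6(2/3) + 3(1/3) = -3.

-3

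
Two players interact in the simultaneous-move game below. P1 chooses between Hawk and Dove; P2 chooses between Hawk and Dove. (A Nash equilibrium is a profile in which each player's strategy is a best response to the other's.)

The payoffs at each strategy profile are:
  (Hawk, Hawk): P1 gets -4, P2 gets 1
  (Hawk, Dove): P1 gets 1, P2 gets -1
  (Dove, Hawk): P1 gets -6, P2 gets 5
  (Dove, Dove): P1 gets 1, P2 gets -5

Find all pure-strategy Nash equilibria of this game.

(Hawk, Hawk)

(Hawk, Hawk): P1 gets -4 ≥ -6 from Dove, and P2 gets 1 ≥ -1 from Dove — Nash equilibrium.
(Hawk, Dove): P2 prefers Hawk (1 > -1) — not an equilibrium.
(Dove, Hawk): P1 prefers Hawk (-4 > -6) — not an equilibrium.
(Dove, Dove): P2 prefers Hawk (5 > -5) — not an equilibrium.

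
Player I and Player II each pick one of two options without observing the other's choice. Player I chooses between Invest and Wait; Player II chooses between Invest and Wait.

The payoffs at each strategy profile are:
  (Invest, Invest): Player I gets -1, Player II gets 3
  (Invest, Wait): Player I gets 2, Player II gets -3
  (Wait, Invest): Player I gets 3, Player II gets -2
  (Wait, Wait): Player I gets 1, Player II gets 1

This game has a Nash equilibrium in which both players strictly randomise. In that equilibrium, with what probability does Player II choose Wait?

Let c be the probability that Player II plays Invest. In a completely mixed equilibrium, Player I must be indifferent between Invest and Wait.
Player I's expected payoff from Invest is −c + 2(1−c); from Wait it is 3c + (1−c).
Setting these equal: −3c + 2 = 2c + 1, so c = 1/5.
Therefore Player II plays Wait with probability 1 − 1/5 = 4/5.

4/5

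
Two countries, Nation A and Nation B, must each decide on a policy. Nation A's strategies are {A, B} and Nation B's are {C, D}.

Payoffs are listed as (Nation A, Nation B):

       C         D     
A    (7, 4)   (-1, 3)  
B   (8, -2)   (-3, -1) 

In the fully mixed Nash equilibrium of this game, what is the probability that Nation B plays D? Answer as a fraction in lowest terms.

1/3

Let q be the probability that Nation B plays C. In a completely mixed equilibrium, Nation A must be indifferent between A and B.
Nation A's expected payoff from A is 7q − (1−q); from B it is 8q − 3(1−q).
Setting these equal: 8q − 1 = 11q − 3, so q = 2/3.
Therefore Nation B plays D with probability 1 − 2/3 = 1/3.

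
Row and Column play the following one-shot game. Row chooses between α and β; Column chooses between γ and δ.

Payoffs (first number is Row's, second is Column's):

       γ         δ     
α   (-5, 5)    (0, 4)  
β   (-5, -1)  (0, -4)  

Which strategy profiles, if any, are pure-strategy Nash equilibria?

(α, γ): Row gets -5 ≥ -5 from β, and Column gets 5 ≥ 4 from δ — Nash equilibrium.
(α, δ): Column prefers γ (5 > 4) — not an equilibrium.
(β, γ): Row gets -5 ≥ -5 from α, and Column gets -1 ≥ -4 from δ — Nash equilibrium.
(β, δ): Column prefers γ (-1 > -4) — not an equilibrium.

(α, γ) and (β, γ)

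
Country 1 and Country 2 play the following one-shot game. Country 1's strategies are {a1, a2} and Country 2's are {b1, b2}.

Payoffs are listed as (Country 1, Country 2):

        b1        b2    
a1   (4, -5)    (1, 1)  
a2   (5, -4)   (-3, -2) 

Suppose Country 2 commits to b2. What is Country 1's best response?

Against b2, Country 1 earns 1 from a1 and -3 from a2.
So a1 is the best response.

a1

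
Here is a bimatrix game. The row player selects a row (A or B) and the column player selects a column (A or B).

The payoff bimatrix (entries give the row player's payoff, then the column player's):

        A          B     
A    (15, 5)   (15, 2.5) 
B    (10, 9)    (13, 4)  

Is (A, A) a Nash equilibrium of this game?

At (A, A), the row player earns 15; switching to B would give 10, so the row player has no profitable deviation.
The column player earns 5; switching to B would give 2.5, so the column player has no profitable deviation.
Neither player can gain by a unilateral deviation, so this profile is a Nash equilibrium.

Yes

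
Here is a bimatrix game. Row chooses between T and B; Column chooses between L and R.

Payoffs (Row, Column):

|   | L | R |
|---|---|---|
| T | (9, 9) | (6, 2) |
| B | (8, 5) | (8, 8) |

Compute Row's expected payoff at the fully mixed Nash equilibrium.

First find q, the probability Column plays L, from Row's indifference between T and B: 9q + 6(1−q) = 8q + 8(1−q), giving q = 2/3.
Since Row is indifferent in equilibrium, Row's expected payoff equals the payoff from either row against (2/3, 1/3). Using T: 9(2/3) + 6(1/3) = 8.

8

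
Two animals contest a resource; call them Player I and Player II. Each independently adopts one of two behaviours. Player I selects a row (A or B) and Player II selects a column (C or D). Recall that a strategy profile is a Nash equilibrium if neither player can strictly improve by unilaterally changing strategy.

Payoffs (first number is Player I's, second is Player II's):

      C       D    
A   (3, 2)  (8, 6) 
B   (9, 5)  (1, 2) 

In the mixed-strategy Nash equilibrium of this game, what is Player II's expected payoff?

26/7

First find p, the probability Player I plays A, from Player II's indifference between C and D: 2p + 5(1−p) = 6p + 2(1−p), giving p = 3/7.
Since Player II is indifferent in equilibrium, Player II's expected payoff equals the payoff from either column against (3/7, 4/7). Using C: 2(3/7) + 5(4/7) = 26/7.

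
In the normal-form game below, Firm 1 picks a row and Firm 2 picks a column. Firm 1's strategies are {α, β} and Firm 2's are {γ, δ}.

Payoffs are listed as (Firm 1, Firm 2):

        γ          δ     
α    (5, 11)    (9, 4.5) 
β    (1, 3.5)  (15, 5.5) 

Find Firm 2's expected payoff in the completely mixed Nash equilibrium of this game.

First find p, the probability Firm 1 plays α, from Firm 2's indifference between γ and δ: 11p + 3.5(1−p) = 4.5p + 5.5(1−p), giving p = 4/17.
Since Firm 2 is indifferent in equilibrium, Firm 2's expected payoff equals the payoff from either column against (4/17, 13/17). Using γ: 11(4/17) + 3.5(13/17) = 179/34.

179/34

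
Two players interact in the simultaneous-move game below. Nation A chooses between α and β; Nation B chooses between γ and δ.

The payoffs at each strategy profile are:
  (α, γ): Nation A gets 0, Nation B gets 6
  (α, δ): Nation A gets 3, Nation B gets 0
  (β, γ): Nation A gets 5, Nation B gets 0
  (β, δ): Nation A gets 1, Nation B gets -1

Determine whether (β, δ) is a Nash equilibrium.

No

At (β, δ), Nation A earns 1; switching to α would give 3, so Nation A would deviate.
Nation B earns -1; switching to γ would give 0, so Nation B would deviate.
Since at least one player can profitably deviate, this is not a Nash equilibrium.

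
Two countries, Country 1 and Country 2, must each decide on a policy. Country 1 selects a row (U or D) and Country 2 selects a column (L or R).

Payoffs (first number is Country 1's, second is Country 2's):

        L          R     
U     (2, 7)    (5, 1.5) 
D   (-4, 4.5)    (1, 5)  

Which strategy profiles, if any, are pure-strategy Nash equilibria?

(U, L): Country 1 gets 2 ≥ -4 from D, and Country 2 gets 7 ≥ 1.5 from R — Nash equilibrium.
(U, R): Country 2 prefers L (7 > 1.5) — not an equilibrium.
(D, L): Country 1 prefers U (2 > -4); Country 2 prefers R (5 > 4.5) — not an equilibrium.
(D, R): Country 1 prefers U (5 > 1) — not an equilibrium.

(U, L)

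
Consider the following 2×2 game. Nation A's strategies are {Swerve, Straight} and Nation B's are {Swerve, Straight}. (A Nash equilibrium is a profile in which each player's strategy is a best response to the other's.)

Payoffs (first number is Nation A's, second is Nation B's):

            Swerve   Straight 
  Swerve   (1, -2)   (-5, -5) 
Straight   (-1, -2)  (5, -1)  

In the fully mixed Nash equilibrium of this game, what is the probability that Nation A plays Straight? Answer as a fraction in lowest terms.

3/4

Let r be the probability that Nation A plays Swerve. In a completely mixed equilibrium, Nation B must be indifferent between Swerve and Straight.
Nation B's expected payoff from Swerve is −2r − 2(1−r); from Straight it is −5r − (1−r).
Setting these equal: -2 = −4r − 1, so r = 1/4.
Therefore Nation A plays Straight with probability 1 − 1/4 = 3/4.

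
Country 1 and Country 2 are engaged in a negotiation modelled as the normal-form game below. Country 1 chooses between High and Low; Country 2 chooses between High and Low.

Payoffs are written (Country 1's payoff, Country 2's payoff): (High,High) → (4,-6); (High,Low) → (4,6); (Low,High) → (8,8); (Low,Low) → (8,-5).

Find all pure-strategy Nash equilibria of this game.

(Low, High)

(High, High): Country 1 prefers Low (8 > 4); Country 2 prefers Low (6 > -6) — not an equilibrium.
(High, Low): Country 1 prefers Low (8 > 4) — not an equilibrium.
(Low, High): Country 1 gets 8 ≥ 4 from High, and Country 2 gets 8 ≥ -5 from Low — Nash equilibrium.
(Low, Low): Country 2 prefers High (8 > -5) — not an equilibrium.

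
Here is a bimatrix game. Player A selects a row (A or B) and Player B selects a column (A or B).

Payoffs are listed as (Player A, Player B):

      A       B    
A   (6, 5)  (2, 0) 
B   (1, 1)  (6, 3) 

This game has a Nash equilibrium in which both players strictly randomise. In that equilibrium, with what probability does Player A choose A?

2/7

Let x be the probability that Player A plays A. In a completely mixed equilibrium, Player B must be indifferent between A and B.
Player B's expected payoff from A is 5x + (1−x); from B it is 3(1−x).
Setting these equal: 4x + 1 = −3x + 3, so x = 2/7.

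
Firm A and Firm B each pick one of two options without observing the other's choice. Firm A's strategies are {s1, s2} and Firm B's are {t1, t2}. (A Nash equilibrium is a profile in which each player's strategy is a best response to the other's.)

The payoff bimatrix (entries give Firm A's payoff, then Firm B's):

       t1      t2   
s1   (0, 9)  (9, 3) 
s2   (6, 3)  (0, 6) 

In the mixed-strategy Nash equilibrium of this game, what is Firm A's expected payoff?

First find y, the probability Firm B plays t1, from Firm A's indifference between s1 and s2: 9(1−y) = 6y, giving y = 3/5.
Since Firm A is indifferent in equilibrium, Firm A's expected payoff equals the payoff from either row against (3/5, 2/5). Using s1: 9(2/5) = 18/5.

18/5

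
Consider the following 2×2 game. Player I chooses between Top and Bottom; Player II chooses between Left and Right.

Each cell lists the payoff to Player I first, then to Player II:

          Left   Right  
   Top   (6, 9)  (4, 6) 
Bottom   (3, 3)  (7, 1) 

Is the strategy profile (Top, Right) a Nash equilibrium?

No

At (Top, Right), Player I earns 4; switching to Bottom would give 7, so Player I would deviate.
Player II earns 6; switching to Left would give 9, so Player II would deviate.
Since at least one player can profitably deviate, this is not a Nash equilibrium.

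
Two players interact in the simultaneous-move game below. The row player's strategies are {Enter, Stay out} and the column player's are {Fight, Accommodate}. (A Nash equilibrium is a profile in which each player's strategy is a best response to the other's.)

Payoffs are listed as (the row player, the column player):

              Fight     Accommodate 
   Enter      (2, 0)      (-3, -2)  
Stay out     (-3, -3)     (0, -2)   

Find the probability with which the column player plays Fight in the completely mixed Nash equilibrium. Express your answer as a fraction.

Let c be the probability that the column player plays Fight. In a completely mixed equilibrium, the row player must be indifferent between Enter and Stay out.
The row player's expected payoff from Enter is 2c − 3(1−c); from Stay out it is −3c.
Setting these equal: 5c − 3 = −3c, so c = 3/8.

3/8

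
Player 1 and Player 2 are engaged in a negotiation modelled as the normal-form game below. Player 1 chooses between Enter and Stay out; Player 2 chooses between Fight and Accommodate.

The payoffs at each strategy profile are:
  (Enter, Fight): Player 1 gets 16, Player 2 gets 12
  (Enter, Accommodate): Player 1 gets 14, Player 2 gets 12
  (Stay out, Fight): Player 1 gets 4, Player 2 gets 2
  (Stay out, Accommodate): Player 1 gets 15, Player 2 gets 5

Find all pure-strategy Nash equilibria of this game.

(Enter, Fight): Player 1 gets 16 ≥ 4 from Stay out, and Player 2 gets 12 ≥ 12 from Accommodate — Nash equilibrium.
(Enter, Accommodate): Player 1 prefers Stay out (15 > 14) — not an equilibrium.
(Stay out, Fight): Player 1 prefers Enter (16 > 4); Player 2 prefers Accommodate (5 > 2) — not an equilibrium.
(Stay out, Accommodate): Player 1 gets 15 ≥ 14 from Enter, and Player 2 gets 5 ≥ 2 from Fight — Nash equilibrium.

(Enter, Fight) and (Stay out, Accommodate)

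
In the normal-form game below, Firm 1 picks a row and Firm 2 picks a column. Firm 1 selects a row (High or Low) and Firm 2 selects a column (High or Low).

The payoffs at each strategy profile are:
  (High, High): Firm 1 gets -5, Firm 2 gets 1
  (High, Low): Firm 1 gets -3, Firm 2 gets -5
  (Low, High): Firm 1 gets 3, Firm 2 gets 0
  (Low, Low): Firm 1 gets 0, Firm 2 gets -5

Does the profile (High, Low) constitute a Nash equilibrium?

At (High, Low), Firm 1 earns -3; switching to Low would give 0, so Firm 1 would deviate.
Firm 2 earns -5; switching to High would give 1, so Firm 2 would deviate.
Since at least one player can profitably deviate, this is not a Nash equilibrium.

No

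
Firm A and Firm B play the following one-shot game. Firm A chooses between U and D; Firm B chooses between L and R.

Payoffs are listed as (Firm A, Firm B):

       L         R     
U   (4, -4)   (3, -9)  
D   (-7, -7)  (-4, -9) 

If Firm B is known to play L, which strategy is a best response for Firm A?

Against L, Firm A earns 4 from U and -7 from D.
So U is the best response.

U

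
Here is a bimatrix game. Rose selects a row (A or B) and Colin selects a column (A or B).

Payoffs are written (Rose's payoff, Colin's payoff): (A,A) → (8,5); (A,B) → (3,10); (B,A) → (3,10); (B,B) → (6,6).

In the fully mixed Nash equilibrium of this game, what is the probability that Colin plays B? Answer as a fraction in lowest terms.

Let q be the probability that Colin plays A. In a completely mixed equilibrium, Rose must be indifferent between A and B.
Rose's expected payoff from A is 8q + 3(1−q); from B it is 3q + 6(1−q).
Setting these equal: 5q + 3 = −3q + 6, so q = 3/8.
Therefore Colin plays B with probability 1 − 3/8 = 5/8.

5/8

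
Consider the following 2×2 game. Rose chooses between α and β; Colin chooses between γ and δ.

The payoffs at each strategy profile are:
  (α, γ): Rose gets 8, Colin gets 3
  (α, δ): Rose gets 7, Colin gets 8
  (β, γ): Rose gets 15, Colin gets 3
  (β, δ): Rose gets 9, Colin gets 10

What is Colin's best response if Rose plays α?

δ

Against α, Colin earns 3 from γ and 8 from δ.
So δ is the best response.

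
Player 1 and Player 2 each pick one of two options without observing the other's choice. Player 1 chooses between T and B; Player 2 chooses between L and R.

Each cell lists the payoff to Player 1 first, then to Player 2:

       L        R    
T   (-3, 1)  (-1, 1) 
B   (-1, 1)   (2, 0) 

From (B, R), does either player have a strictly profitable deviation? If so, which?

Player 1 at (B, R) earns 2; deviating to T yields -1 — not better.
Player 2 earns 0; deviating to L yields 1 — a strict improvement.
Only Player 2 has a strictly profitable deviation.

Player 2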